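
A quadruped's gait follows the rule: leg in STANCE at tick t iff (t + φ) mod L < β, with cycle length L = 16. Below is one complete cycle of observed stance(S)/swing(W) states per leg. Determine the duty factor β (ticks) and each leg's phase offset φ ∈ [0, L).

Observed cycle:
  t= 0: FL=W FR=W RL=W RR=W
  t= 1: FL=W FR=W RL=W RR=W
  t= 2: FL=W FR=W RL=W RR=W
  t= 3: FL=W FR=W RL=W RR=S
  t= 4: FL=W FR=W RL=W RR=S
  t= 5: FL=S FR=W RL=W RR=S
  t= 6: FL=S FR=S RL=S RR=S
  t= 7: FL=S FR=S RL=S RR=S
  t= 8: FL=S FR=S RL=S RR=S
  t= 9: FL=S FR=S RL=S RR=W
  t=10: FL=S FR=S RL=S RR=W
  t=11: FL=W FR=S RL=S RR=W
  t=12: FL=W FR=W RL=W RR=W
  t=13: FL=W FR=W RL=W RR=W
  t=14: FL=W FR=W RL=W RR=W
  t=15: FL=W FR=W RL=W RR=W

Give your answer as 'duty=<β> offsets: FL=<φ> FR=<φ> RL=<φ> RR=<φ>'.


duty β = stance ticks per leg = 6
FL: stance ticks = 6; W→S at t=5 → φ=11
FR: stance ticks = 6; W→S at t=6 → φ=10
RL: stance ticks = 6; W→S at t=6 → φ=10
RR: stance ticks = 6; W→S at t=3 → φ=13

duty=6 offsets: FL=11 FR=10 RL=10 RR=13


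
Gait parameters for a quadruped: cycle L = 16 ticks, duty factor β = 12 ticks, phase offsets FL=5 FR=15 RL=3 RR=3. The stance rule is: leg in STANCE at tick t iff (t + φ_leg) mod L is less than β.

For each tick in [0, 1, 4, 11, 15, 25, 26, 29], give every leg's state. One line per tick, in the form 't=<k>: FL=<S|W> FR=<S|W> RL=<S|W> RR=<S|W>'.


t=0: FL=S FR=W RL=S RR=S
t=1: FL=S FR=S RL=S RR=S
t=4: FL=S FR=S RL=S RR=S
t=11: FL=S FR=S RL=W RR=W
t=15: FL=S FR=W RL=S RR=S
t=25: FL=W FR=S RL=W RR=W
t=26: FL=W FR=S RL=W RR=W
t=29: FL=S FR=W RL=S RR=S

t=0: phase=(5,15,3,3) vs β=12 → FL=S FR=W RL=S RR=S
t=1: phase=(6,0,4,4) vs β=12 → FL=S FR=S RL=S RR=S
t=4: phase=(9,3,7,7) vs β=12 → FL=S FR=S RL=S RR=S
t=11: phase=(0,10,14,14) vs β=12 → FL=S FR=S RL=W RR=W
t=15: phase=(4,14,2,2) vs β=12 → FL=S FR=W RL=S RR=S
t=25: phase=(14,8,12,12) vs β=12 → FL=W FR=S RL=W RR=W
t=26: phase=(15,9,13,13) vs β=12 → FL=W FR=S RL=W RR=W
t=29: phase=(2,12,0,0) vs β=12 → FL=S FR=W RL=S RR=S


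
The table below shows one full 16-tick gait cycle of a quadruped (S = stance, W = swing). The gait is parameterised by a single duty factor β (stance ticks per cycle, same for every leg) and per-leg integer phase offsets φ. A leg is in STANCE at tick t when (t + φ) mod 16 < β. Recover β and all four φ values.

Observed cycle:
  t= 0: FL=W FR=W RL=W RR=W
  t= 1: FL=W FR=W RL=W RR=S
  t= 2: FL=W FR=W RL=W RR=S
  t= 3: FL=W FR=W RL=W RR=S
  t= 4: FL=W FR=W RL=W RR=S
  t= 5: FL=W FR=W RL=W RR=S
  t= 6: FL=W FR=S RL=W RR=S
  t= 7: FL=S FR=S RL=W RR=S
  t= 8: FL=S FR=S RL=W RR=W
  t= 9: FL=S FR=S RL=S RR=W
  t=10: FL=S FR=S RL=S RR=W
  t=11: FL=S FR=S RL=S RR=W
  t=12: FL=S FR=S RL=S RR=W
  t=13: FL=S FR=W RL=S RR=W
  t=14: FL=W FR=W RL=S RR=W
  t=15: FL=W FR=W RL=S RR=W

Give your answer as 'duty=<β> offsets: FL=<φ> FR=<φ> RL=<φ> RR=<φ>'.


duty=7 offsets: FL=9 FR=10 RL=7 RR=15

duty β = stance ticks per leg = 7
FL: stance ticks = 7; W→S at t=7 → φ=9
FR: stance ticks = 7; W→S at t=6 → φ=10
RL: stance ticks = 7; W→S at t=9 → φ=7
RR: stance ticks = 7; W→S at t=1 → φ=15


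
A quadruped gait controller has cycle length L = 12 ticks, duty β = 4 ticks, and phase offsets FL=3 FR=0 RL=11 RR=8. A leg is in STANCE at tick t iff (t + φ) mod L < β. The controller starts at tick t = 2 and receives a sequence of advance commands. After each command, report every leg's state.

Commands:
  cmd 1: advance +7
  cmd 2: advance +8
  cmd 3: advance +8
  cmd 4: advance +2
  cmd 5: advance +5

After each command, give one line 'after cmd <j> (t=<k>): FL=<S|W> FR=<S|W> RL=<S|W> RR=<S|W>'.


start t=2: FL=W FR=S RL=S RR=W
cmd 1: advance +7 → t=9, phase=(0,9,8,5) → FL=S FR=W RL=W RR=W
cmd 2: advance +8 → t=17, phase=(8,5,4,1) → FL=W FR=W RL=W RR=S
cmd 3: advance +8 → t=25, phase=(4,1,0,9) → FL=W FR=S RL=S RR=W
cmd 4: advance +2 → t=27, phase=(6,3,2,11) → FL=W FR=S RL=S RR=W
cmd 5: advance +5 → t=32, phase=(11,8,7,4) → FL=W FR=W RL=W RR=W

after cmd 1 (t=9): FL=S FR=W RL=W RR=W
after cmd 2 (t=17): FL=W FR=W RL=W RR=S
after cmd 3 (t=25): FL=W FR=S RL=S RR=W
after cmd 4 (t=27): FL=W FR=S RL=S RR=W
after cmd 5 (t=32): FL=W FR=W RL=W RR=W


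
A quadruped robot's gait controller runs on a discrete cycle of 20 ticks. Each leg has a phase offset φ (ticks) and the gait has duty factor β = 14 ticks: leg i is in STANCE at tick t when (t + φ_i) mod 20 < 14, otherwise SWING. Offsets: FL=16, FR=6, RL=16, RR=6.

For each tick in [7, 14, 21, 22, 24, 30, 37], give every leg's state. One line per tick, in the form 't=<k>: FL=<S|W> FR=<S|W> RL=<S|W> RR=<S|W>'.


t=7: phase=(3,13,3,13) vs β=14 → FL=S FR=S RL=S RR=S
t=14: phase=(10,0,10,0) vs β=14 → FL=S FR=S RL=S RR=S
t=21: phase=(17,7,17,7) vs β=14 → FL=W FR=S RL=W RR=S
t=22: phase=(18,8,18,8) vs β=14 → FL=W FR=S RL=W RR=S
t=24: phase=(0,10,0,10) vs β=14 → FL=S FR=S RL=S RR=S
t=30: phase=(6,16,6,16) vs β=14 → FL=S FR=W RL=S RR=W
t=37: phase=(13,3,13,3) vs β=14 → FL=S FR=S RL=S RR=S

t=7: FL=S FR=S RL=S RR=S
t=14: FL=S FR=S RL=S RR=S
t=21: FL=W FR=S RL=W RR=S
t=22: FL=W FR=S RL=W RR=S
t=24: FL=S FR=S RL=S RR=S
t=30: FL=S FR=W RL=S RR=W
t=37: FL=S FR=S RL=S RR=S


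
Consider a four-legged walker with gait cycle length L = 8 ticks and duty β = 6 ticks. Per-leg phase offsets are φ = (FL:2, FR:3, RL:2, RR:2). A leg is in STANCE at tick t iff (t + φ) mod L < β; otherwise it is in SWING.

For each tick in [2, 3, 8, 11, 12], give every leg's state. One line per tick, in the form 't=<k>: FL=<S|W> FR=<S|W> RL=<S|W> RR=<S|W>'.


t=2: FL=S FR=S RL=S RR=S
t=3: FL=S FR=W RL=S RR=S
t=8: FL=S FR=S RL=S RR=S
t=11: FL=S FR=W RL=S RR=S
t=12: FL=W FR=W RL=W RR=W

t=2: phase=(4,5,4,4) vs β=6 → FL=S FR=S RL=S RR=S
t=3: phase=(5,6,5,5) vs β=6 → FL=S FR=W RL=S RR=S
t=8: phase=(2,3,2,2) vs β=6 → FL=S FR=S RL=S RR=S
t=11: phase=(5,6,5,5) vs β=6 → FL=S FR=W RL=S RR=S
t=12: phase=(6,7,6,6) vs β=6 → FL=W FR=W RL=W RR=W


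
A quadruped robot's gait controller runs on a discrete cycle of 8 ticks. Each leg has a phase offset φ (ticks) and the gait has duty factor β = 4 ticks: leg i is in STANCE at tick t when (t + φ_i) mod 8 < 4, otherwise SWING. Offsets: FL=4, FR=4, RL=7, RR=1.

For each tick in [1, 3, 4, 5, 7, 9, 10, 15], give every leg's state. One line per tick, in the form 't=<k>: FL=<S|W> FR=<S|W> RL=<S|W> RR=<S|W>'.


t=1: phase=(5,5,0,2) vs β=4 → FL=W FR=W RL=S RR=S
t=3: phase=(7,7,2,4) vs β=4 → FL=W FR=W RL=S RR=W
t=4: phase=(0,0,3,5) vs β=4 → FL=S FR=S RL=S RR=W
t=5: phase=(1,1,4,6) vs β=4 → FL=S FR=S RL=W RR=W
t=7: phase=(3,3,6,0) vs β=4 → FL=S FR=S RL=W RR=S
t=9: phase=(5,5,0,2) vs β=4 → FL=W FR=W RL=S RR=S
t=10: phase=(6,6,1,3) vs β=4 → FL=W FR=W RL=S RR=S
t=15: phase=(3,3,6,0) vs β=4 → FL=S FR=S RL=W RR=S

t=1: FL=W FR=W RL=S RR=S
t=3: FL=W FR=W RL=S RR=W
t=4: FL=S FR=S RL=S RR=W
t=5: FL=S FR=S RL=W RR=W
t=7: FL=S FR=S RL=W RR=S
t=9: FL=W FR=W RL=S RR=S
t=10: FL=W FR=W RL=S RR=S
t=15: FL=S FR=S RL=W RR=S


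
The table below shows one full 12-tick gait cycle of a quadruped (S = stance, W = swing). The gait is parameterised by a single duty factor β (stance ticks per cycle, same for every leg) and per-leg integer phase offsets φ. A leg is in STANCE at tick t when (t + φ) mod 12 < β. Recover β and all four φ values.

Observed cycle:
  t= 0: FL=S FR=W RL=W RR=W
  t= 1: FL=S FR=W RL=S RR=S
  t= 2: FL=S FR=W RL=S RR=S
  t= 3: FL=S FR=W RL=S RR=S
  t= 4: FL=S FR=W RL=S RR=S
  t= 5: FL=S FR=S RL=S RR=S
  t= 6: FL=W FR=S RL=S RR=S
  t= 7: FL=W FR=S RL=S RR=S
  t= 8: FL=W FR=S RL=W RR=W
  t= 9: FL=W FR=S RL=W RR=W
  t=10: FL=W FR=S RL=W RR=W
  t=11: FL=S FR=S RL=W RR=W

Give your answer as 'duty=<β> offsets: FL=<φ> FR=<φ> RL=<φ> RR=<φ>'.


duty β = stance ticks per leg = 7
FL: stance ticks = 7; W→S at t=11 → φ=1
FR: stance ticks = 7; W→S at t=5 → φ=7
RL: stance ticks = 7; W→S at t=1 → φ=11
RR: stance ticks = 7; W→S at t=1 → φ=11

duty=7 offsets: FL=1 FR=7 RL=11 RR=11


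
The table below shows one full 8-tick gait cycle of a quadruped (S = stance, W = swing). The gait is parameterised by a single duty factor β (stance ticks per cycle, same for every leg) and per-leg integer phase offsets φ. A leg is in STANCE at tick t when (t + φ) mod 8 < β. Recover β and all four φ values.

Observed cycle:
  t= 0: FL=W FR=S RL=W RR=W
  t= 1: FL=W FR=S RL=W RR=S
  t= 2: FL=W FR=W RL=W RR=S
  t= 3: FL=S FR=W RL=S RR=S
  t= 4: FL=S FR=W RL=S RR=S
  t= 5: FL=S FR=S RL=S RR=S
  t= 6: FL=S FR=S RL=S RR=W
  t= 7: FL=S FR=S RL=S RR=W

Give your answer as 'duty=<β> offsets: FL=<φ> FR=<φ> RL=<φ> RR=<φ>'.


duty=5 offsets: FL=5 FR=3 RL=5 RR=7

duty β = stance ticks per leg = 5
FL: stance ticks = 5; W→S at t=3 → φ=5
FR: stance ticks = 5; W→S at t=5 → φ=3
RL: stance ticks = 5; W→S at t=3 → φ=5
RR: stance ticks = 5; W→S at t=1 → φ=7


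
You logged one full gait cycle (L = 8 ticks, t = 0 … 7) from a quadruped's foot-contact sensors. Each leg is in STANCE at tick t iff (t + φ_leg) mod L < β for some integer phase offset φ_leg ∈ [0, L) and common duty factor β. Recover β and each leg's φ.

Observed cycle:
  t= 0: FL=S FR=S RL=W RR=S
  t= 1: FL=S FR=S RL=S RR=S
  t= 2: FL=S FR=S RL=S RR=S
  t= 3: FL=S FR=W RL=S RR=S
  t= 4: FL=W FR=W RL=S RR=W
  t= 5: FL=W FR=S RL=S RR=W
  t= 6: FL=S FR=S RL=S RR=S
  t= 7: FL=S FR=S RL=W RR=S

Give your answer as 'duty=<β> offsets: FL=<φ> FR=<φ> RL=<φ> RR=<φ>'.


duty=6 offsets: FL=2 FR=3 RL=7 RR=2

duty β = stance ticks per leg = 6
FL: stance ticks = 6; W→S at t=6 → φ=2
FR: stance ticks = 6; W→S at t=5 → φ=3
RL: stance ticks = 6; W→S at t=1 → φ=7
RR: stance ticks = 6; W→S at t=6 → φ=2


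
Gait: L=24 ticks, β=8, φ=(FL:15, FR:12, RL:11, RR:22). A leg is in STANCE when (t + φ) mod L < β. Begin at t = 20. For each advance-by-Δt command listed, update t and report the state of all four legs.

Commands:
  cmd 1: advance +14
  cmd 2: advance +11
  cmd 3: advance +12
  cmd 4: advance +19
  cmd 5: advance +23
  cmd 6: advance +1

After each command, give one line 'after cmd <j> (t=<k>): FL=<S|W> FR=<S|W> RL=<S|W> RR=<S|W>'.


after cmd 1 (t=34): FL=S FR=W RL=W RR=W
after cmd 2 (t=45): FL=W FR=W RL=W RR=W
after cmd 3 (t=57): FL=S FR=W RL=W RR=S
after cmd 4 (t=76): FL=W FR=W RL=W RR=S
after cmd 5 (t=99): FL=W FR=W RL=W RR=S
after cmd 6 (t=100): FL=W FR=W RL=W RR=S

start t=20: FL=W FR=W RL=S RR=W
cmd 1: advance +14 → t=34, phase=(1,22,21,8) → FL=S FR=W RL=W RR=W
cmd 2: advance +11 → t=45, phase=(12,9,8,19) → FL=W FR=W RL=W RR=W
cmd 3: advance +12 → t=57, phase=(0,21,20,7) → FL=S FR=W RL=W RR=S
cmd 4: advance +19 → t=76, phase=(19,16,15,2) → FL=W FR=W RL=W RR=S
cmd 5: advance +23 → t=99, phase=(18,15,14,1) → FL=W FR=W RL=W RR=S
cmd 6: advance +1 → t=100, phase=(19,16,15,2) → FL=W FR=W RL=W RR=S


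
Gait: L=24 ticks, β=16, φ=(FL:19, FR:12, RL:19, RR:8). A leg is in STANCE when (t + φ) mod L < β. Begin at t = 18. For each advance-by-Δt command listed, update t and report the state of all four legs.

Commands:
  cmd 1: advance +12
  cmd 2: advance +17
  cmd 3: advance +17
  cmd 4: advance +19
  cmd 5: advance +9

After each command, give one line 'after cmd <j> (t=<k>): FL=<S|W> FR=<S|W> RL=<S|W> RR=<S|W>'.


after cmd 1 (t=30): FL=S FR=W RL=S RR=S
after cmd 2 (t=47): FL=W FR=S RL=W RR=S
after cmd 3 (t=64): FL=S FR=S RL=S RR=S
after cmd 4 (t=83): FL=S FR=W RL=S RR=W
after cmd 5 (t=92): FL=S FR=S RL=S RR=S

start t=18: FL=S FR=S RL=S RR=S
cmd 1: advance +12 → t=30, phase=(1,18,1,14) → FL=S FR=W RL=S RR=S
cmd 2: advance +17 → t=47, phase=(18,11,18,7) → FL=W FR=S RL=W RR=S
cmd 3: advance +17 → t=64, phase=(11,4,11,0) → FL=S FR=S RL=S RR=S
cmd 4: advance +19 → t=83, phase=(6,23,6,19) → FL=S FR=W RL=S RR=W
cmd 5: advance +9 → t=92, phase=(15,8,15,4) → FL=S FR=S RL=S RR=S


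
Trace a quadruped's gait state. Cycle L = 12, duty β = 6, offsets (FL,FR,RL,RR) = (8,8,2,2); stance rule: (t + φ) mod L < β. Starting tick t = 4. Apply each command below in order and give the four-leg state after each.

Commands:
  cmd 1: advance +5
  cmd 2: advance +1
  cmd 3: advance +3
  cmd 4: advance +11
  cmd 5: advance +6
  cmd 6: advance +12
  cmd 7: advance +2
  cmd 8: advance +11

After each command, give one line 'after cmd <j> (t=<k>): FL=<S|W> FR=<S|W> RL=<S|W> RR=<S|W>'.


after cmd 1 (t=9): FL=S FR=S RL=W RR=W
after cmd 2 (t=10): FL=W FR=W RL=S RR=S
after cmd 3 (t=13): FL=W FR=W RL=S RR=S
after cmd 4 (t=24): FL=W FR=W RL=S RR=S
after cmd 5 (t=30): FL=S FR=S RL=W RR=W
after cmd 6 (t=42): FL=S FR=S RL=W RR=W
after cmd 7 (t=44): FL=S FR=S RL=W RR=W
after cmd 8 (t=55): FL=S FR=S RL=W RR=W

start t=4: FL=S FR=S RL=W RR=W
cmd 1: advance +5 → t=9, phase=(5,5,11,11) → FL=S FR=S RL=W RR=W
cmd 2: advance +1 → t=10, phase=(6,6,0,0) → FL=W FR=W RL=S RR=S
cmd 3: advance +3 → t=13, phase=(9,9,3,3) → FL=W FR=W RL=S RR=S
cmd 4: advance +11 → t=24, phase=(8,8,2,2) → FL=W FR=W RL=S RR=S
cmd 5: advance +6 → t=30, phase=(2,2,8,8) → FL=S FR=S RL=W RR=W
cmd 6: advance +12 → t=42, phase=(2,2,8,8) → FL=S FR=S RL=W RR=W
cmd 7: advance +2 → t=44, phase=(4,4,10,10) → FL=S FR=S RL=W RR=W
cmd 8: advance +11 → t=55, phase=(3,3,9,9) → FL=S FR=S RL=W RR=W


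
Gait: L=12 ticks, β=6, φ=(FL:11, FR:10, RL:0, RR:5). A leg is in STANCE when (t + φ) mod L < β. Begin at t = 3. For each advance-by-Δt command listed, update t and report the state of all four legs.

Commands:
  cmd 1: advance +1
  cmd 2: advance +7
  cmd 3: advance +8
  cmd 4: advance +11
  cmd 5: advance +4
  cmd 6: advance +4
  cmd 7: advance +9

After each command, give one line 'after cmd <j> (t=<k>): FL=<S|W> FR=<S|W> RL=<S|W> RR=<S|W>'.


after cmd 1 (t=4): FL=S FR=S RL=S RR=W
after cmd 2 (t=11): FL=W FR=W RL=W RR=S
after cmd 3 (t=19): FL=W FR=S RL=W RR=S
after cmd 4 (t=30): FL=S FR=S RL=W RR=W
after cmd 5 (t=34): FL=W FR=W RL=W RR=S
after cmd 6 (t=38): FL=S FR=S RL=S RR=W
after cmd 7 (t=47): FL=W FR=W RL=W RR=S

start t=3: FL=S FR=S RL=S RR=W
cmd 1: advance +1 → t=4, phase=(3,2,4,9) → FL=S FR=S RL=S RR=W
cmd 2: advance +7 → t=11, phase=(10,9,11,4) → FL=W FR=W RL=W RR=S
cmd 3: advance +8 → t=19, phase=(6,5,7,0) → FL=W FR=S RL=W RR=S
cmd 4: advance +11 → t=30, phase=(5,4,6,11) → FL=S FR=S RL=W RR=W
cmd 5: advance +4 → t=34, phase=(9,8,10,3) → FL=W FR=W RL=W RR=S
cmd 6: advance +4 → t=38, phase=(1,0,2,7) → FL=S FR=S RL=S RR=W
cmd 7: advance +9 → t=47, phase=(10,9,11,4) → FL=W FR=W RL=W RR=S


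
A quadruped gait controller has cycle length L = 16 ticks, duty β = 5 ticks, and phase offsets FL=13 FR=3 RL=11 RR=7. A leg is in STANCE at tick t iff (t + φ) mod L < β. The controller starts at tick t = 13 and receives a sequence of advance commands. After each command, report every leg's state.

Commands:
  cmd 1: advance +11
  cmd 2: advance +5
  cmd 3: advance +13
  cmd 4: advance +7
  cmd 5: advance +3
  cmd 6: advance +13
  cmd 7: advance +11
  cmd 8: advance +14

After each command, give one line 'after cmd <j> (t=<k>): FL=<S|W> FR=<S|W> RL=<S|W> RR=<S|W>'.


start t=13: FL=W FR=S RL=W RR=S
cmd 1: advance +11 → t=24, phase=(5,11,3,15) → FL=W FR=W RL=S RR=W
cmd 2: advance +5 → t=29, phase=(10,0,8,4) → FL=W FR=S RL=W RR=S
cmd 3: advance +13 → t=42, phase=(7,13,5,1) → FL=W FR=W RL=W RR=S
cmd 4: advance +7 → t=49, phase=(14,4,12,8) → FL=W FR=S RL=W RR=W
cmd 5: advance +3 → t=52, phase=(1,7,15,11) → FL=S FR=W RL=W RR=W
cmd 6: advance +13 → t=65, phase=(14,4,12,8) → FL=W FR=S RL=W RR=W
cmd 7: advance +11 → t=76, phase=(9,15,7,3) → FL=W FR=W RL=W RR=S
cmd 8: advance +14 → t=90, phase=(7,13,5,1) → FL=W FR=W RL=W RR=S

after cmd 1 (t=24): FL=W FR=W RL=S RR=W
after cmd 2 (t=29): FL=W FR=S RL=W RR=S
after cmd 3 (t=42): FL=W FR=W RL=W RR=S
after cmd 4 (t=49): FL=W FR=S RL=W RR=W
after cmd 5 (t=52): FL=S FR=W RL=W RR=W
after cmd 6 (t=65): FL=W FR=S RL=W RR=W
after cmd 7 (t=76): FL=W FR=W RL=W RR=S
after cmd 8 (t=90): FL=W FR=W RL=W RR=S


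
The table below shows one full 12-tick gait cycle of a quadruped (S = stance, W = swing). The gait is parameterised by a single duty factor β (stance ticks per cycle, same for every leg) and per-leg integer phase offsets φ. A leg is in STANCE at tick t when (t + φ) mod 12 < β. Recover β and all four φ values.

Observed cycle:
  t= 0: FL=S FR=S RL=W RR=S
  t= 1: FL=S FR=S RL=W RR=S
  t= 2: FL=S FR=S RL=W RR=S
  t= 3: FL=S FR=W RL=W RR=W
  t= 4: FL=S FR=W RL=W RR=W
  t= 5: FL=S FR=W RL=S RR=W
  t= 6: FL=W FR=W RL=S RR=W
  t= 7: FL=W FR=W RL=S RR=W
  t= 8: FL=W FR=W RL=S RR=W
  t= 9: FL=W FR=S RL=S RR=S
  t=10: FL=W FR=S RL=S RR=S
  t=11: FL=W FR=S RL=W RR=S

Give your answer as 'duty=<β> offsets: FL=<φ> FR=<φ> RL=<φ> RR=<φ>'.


duty β = stance ticks per leg = 6
FL: stance ticks = 6; W→S at t=0 → φ=0
FR: stance ticks = 6; W→S at t=9 → φ=3
RL: stance ticks = 6; W→S at t=5 → φ=7
RR: stance ticks = 6; W→S at t=9 → φ=3

duty=6 offsets: FL=0 FR=3 RL=7 RR=3


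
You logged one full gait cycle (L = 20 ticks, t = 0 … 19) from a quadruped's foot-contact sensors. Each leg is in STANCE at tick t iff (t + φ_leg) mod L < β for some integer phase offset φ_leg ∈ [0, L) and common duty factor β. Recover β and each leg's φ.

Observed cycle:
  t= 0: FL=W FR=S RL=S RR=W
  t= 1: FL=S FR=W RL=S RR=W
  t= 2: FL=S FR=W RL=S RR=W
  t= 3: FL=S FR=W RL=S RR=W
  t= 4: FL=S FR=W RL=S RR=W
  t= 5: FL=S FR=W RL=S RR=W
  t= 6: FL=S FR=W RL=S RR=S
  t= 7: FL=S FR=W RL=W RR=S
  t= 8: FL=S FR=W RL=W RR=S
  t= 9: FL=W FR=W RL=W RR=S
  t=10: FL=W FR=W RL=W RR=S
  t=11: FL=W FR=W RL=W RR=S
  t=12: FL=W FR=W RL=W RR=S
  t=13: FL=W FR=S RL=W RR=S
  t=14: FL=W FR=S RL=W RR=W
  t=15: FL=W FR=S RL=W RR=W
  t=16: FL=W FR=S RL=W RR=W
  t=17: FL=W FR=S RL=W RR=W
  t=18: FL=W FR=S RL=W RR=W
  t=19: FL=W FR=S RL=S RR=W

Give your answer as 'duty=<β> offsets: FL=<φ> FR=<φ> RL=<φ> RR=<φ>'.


duty β = stance ticks per leg = 8
FL: stance ticks = 8; W→S at t=1 → φ=19
FR: stance ticks = 8; W→S at t=13 → φ=7
RL: stance ticks = 8; W→S at t=19 → φ=1
RR: stance ticks = 8; W→S at t=6 → φ=14

duty=8 offsets: FL=19 FR=7 RL=1 RR=14


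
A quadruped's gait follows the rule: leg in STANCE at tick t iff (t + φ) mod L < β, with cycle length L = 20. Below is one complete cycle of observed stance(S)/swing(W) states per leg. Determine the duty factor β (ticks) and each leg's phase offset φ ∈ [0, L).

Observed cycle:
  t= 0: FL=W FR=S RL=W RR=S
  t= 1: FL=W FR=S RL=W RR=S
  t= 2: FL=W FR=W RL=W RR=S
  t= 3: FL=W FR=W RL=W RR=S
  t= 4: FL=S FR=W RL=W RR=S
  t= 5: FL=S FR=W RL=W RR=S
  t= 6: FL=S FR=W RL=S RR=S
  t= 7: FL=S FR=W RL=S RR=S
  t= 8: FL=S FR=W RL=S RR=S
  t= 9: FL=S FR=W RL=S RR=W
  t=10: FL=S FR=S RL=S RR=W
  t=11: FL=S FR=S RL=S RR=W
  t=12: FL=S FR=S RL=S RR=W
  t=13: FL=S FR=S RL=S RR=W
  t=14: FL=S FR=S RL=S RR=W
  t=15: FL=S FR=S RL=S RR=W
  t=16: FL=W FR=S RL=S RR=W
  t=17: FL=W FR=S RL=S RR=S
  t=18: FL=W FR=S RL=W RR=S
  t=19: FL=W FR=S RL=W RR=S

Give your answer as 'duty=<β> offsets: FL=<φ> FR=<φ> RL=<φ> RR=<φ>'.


duty β = stance ticks per leg = 12
FL: stance ticks = 12; W→S at t=4 → φ=16
FR: stance ticks = 12; W→S at t=10 → φ=10
RL: stance ticks = 12; W→S at t=6 → φ=14
RR: stance ticks = 12; W→S at t=17 → φ=3

duty=12 offsets: FL=16 FR=10 RL=14 RR=3


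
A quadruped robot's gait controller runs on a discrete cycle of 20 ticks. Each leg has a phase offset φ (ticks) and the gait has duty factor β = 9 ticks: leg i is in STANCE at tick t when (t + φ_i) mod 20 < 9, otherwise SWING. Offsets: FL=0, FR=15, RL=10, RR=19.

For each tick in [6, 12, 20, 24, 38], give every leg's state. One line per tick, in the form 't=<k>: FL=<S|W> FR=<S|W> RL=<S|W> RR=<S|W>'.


t=6: FL=S FR=S RL=W RR=S
t=12: FL=W FR=S RL=S RR=W
t=20: FL=S FR=W RL=W RR=W
t=24: FL=S FR=W RL=W RR=S
t=38: FL=W FR=W RL=S RR=W

t=6: phase=(6,1,16,5) vs β=9 → FL=S FR=S RL=W RR=S
t=12: phase=(12,7,2,11) vs β=9 → FL=W FR=S RL=S RR=W
t=20: phase=(0,15,10,19) vs β=9 → FL=S FR=W RL=W RR=W
t=24: phase=(4,19,14,3) vs β=9 → FL=S FR=W RL=W RR=S
t=38: phase=(18,13,8,17) vs β=9 → FL=W FR=W RL=S RR=W


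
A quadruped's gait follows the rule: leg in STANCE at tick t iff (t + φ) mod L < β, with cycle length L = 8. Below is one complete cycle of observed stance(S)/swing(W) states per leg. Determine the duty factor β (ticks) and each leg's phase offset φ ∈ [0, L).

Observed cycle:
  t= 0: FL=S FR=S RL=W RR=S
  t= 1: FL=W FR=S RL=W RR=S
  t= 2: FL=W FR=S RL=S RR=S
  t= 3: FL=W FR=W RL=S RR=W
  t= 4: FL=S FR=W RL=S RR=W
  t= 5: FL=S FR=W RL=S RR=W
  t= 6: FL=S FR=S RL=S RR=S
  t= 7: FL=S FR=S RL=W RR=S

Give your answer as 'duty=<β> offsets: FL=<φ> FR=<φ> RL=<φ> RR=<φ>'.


duty=5 offsets: FL=4 FR=2 RL=6 RR=2

duty β = stance ticks per leg = 5
FL: stance ticks = 5; W→S at t=4 → φ=4
FR: stance ticks = 5; W→S at t=6 → φ=2
RL: stance ticks = 5; W→S at t=2 → φ=6
RR: stance ticks = 5; W→S at t=6 → φ=2


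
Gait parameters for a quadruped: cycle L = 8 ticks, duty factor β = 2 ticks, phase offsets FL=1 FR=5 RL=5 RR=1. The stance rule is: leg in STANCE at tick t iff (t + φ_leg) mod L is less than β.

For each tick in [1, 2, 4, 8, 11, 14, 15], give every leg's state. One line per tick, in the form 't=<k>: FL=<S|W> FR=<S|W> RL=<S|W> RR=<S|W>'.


t=1: phase=(2,6,6,2) vs β=2 → FL=W FR=W RL=W RR=W
t=2: phase=(3,7,7,3) vs β=2 → FL=W FR=W RL=W RR=W
t=4: phase=(5,1,1,5) vs β=2 → FL=W FR=S RL=S RR=W
t=8: phase=(1,5,5,1) vs β=2 → FL=S FR=W RL=W RR=S
t=11: phase=(4,0,0,4) vs β=2 → FL=W FR=S RL=S RR=W
t=14: phase=(7,3,3,7) vs β=2 → FL=W FR=W RL=W RR=W
t=15: phase=(0,4,4,0) vs β=2 → FL=S FR=W RL=W RR=S

t=1: FL=W FR=W RL=W RR=W
t=2: FL=W FR=W RL=W RR=W
t=4: FL=W FR=S RL=S RR=W
t=8: FL=S FR=W RL=W RR=S
t=11: FL=W FR=S RL=S RR=W
t=14: FL=W FR=W RL=W RR=W
t=15: FL=S FR=W RL=W RR=S


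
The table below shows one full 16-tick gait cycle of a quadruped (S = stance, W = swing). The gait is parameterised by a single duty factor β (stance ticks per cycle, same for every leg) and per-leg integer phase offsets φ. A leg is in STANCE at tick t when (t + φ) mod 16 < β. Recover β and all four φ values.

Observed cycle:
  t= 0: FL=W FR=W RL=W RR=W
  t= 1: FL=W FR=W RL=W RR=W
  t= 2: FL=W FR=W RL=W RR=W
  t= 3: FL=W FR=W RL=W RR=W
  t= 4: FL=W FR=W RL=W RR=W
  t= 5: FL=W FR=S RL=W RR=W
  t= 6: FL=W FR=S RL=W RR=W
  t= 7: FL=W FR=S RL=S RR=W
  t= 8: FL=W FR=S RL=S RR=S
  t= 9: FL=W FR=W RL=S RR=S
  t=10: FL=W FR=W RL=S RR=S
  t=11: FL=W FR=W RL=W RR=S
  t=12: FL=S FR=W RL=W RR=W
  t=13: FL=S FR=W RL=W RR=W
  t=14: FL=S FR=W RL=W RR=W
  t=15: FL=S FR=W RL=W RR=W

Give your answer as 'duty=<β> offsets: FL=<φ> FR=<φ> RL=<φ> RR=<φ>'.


duty=4 offsets: FL=4 FR=11 RL=9 RR=8

duty β = stance ticks per leg = 4
FL: stance ticks = 4; W→S at t=12 → φ=4
FR: stance ticks = 4; W→S at t=5 → φ=11
RL: stance ticks = 4; W→S at t=7 → φ=9
RR: stance ticks = 4; W→S at t=8 → φ=8


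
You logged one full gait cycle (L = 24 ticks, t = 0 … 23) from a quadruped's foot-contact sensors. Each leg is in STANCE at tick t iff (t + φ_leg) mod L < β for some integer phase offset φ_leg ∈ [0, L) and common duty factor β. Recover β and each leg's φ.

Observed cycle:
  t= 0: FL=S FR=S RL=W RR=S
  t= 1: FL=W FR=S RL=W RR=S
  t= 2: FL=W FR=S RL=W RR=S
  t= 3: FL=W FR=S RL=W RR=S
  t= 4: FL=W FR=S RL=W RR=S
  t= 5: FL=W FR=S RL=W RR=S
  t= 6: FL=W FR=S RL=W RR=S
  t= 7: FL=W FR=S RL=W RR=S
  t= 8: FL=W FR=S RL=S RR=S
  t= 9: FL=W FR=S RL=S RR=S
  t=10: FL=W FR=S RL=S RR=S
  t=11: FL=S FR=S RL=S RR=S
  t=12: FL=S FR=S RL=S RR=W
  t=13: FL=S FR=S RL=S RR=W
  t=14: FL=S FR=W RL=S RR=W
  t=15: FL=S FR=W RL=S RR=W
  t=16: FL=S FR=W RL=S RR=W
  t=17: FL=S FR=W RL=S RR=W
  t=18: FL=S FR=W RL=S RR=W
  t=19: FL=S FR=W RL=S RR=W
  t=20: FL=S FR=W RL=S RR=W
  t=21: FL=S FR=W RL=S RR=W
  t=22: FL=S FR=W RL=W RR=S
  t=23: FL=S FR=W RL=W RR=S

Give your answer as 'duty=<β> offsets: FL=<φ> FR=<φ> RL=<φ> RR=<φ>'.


duty=14 offsets: FL=13 FR=0 RL=16 RR=2

duty β = stance ticks per leg = 14
FL: stance ticks = 14; W→S at t=11 → φ=13
FR: stance ticks = 14; W→S at t=0 → φ=0
RL: stance ticks = 14; W→S at t=8 → φ=16
RR: stance ticks = 14; W→S at t=22 → φ=2


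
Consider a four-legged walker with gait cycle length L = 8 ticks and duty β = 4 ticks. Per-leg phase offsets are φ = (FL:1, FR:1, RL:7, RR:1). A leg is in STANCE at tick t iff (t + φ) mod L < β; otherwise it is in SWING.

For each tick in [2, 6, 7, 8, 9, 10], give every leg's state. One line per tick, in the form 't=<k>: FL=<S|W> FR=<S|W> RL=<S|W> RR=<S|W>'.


t=2: FL=S FR=S RL=S RR=S
t=6: FL=W FR=W RL=W RR=W
t=7: FL=S FR=S RL=W RR=S
t=8: FL=S FR=S RL=W RR=S
t=9: FL=S FR=S RL=S RR=S
t=10: FL=S FR=S RL=S RR=S

t=2: phase=(3,3,1,3) vs β=4 → FL=S FR=S RL=S RR=S
t=6: phase=(7,7,5,7) vs β=4 → FL=W FR=W RL=W RR=W
t=7: phase=(0,0,6,0) vs β=4 → FL=S FR=S RL=W RR=S
t=8: phase=(1,1,7,1) vs β=4 → FL=S FR=S RL=W RR=S
t=9: phase=(2,2,0,2) vs β=4 → FL=S FR=S RL=S RR=S
t=10: phase=(3,3,1,3) vs β=4 → FL=S FR=S RL=S RR=S


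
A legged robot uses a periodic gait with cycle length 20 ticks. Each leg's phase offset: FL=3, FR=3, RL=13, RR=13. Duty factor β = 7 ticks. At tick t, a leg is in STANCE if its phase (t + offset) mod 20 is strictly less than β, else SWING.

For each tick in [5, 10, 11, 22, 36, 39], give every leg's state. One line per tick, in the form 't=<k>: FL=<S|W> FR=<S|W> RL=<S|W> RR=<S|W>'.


t=5: phase=(8,8,18,18) vs β=7 → FL=W FR=W RL=W RR=W
t=10: phase=(13,13,3,3) vs β=7 → FL=W FR=W RL=S RR=S
t=11: phase=(14,14,4,4) vs β=7 → FL=W FR=W RL=S RR=S
t=22: phase=(5,5,15,15) vs β=7 → FL=S FR=S RL=W RR=W
t=36: phase=(19,19,9,9) vs β=7 → FL=W FR=W RL=W RR=W
t=39: phase=(2,2,12,12) vs β=7 → FL=S FR=S RL=W RR=W

t=5: FL=W FR=W RL=W RR=W
t=10: FL=W FR=W RL=S RR=S
t=11: FL=W FR=W RL=S RR=S
t=22: FL=S FR=S RL=W RR=W
t=36: FL=W FR=W RL=W RR=W
t=39: FL=S FR=S RL=W RR=W


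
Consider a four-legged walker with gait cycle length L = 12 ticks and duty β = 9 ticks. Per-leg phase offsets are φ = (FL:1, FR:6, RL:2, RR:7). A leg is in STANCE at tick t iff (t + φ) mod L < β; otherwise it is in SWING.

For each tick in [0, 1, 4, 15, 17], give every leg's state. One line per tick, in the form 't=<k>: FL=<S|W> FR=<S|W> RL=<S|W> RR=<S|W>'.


t=0: FL=S FR=S RL=S RR=S
t=1: FL=S FR=S RL=S RR=S
t=4: FL=S FR=W RL=S RR=W
t=15: FL=S FR=W RL=S RR=W
t=17: FL=S FR=W RL=S RR=S

t=0: phase=(1,6,2,7) vs β=9 → FL=S FR=S RL=S RR=S
t=1: phase=(2,7,3,8) vs β=9 → FL=S FR=S RL=S RR=S
t=4: phase=(5,10,6,11) vs β=9 → FL=S FR=W RL=S RR=W
t=15: phase=(4,9,5,10) vs β=9 → FL=S FR=W RL=S RR=W
t=17: phase=(6,11,7,0) vs β=9 → FL=S FR=W RL=S RR=S


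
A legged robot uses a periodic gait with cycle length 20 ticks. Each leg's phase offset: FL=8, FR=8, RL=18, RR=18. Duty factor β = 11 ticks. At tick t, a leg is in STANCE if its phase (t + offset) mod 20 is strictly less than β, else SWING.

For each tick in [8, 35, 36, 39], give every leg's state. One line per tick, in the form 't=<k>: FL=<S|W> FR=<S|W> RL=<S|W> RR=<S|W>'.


t=8: phase=(16,16,6,6) vs β=11 → FL=W FR=W RL=S RR=S
t=35: phase=(3,3,13,13) vs β=11 → FL=S FR=S RL=W RR=W
t=36: phase=(4,4,14,14) vs β=11 → FL=S FR=S RL=W RR=W
t=39: phase=(7,7,17,17) vs β=11 → FL=S FR=S RL=W RR=W

t=8: FL=W FR=W RL=S RR=S
t=35: FL=S FR=S RL=W RR=W
t=36: FL=S FR=S RL=W RR=W
t=39: FL=S FR=S RL=W RR=W


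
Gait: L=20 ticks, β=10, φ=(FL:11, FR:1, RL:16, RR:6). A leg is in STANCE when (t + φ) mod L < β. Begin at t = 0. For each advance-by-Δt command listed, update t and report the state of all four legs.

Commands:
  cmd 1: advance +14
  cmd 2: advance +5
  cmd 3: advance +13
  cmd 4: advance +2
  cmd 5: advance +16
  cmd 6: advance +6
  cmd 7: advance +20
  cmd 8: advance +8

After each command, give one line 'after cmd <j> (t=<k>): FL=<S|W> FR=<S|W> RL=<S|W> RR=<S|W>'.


start t=0: FL=W FR=S RL=W RR=S
cmd 1: advance +14 → t=14, phase=(5,15,10,0) → FL=S FR=W RL=W RR=S
cmd 2: advance +5 → t=19, phase=(10,0,15,5) → FL=W FR=S RL=W RR=S
cmd 3: advance +13 → t=32, phase=(3,13,8,18) → FL=S FR=W RL=S RR=W
cmd 4: advance +2 → t=34, phase=(5,15,10,0) → FL=S FR=W RL=W RR=S
cmd 5: advance +16 → t=50, phase=(1,11,6,16) → FL=S FR=W RL=S RR=W
cmd 6: advance +6 → t=56, phase=(7,17,12,2) → FL=S FR=W RL=W RR=S
cmd 7: advance +20 → t=76, phase=(7,17,12,2) → FL=S FR=W RL=W RR=S
cmd 8: advance +8 → t=84, phase=(15,5,0,10) → FL=W FR=S RL=S RR=W

after cmd 1 (t=14): FL=S FR=W RL=W RR=S
after cmd 2 (t=19): FL=W FR=S RL=W RR=S
after cmd 3 (t=32): FL=S FR=W RL=S RR=W
after cmd 4 (t=34): FL=S FR=W RL=W RR=S
after cmd 5 (t=50): FL=S FR=W RL=S RR=W
after cmd 6 (t=56): FL=S FR=W RL=W RR=S
after cmd 7 (t=76): FL=S FR=W RL=W RR=S
after cmd 8 (t=84): FL=W FR=S RL=S RR=W


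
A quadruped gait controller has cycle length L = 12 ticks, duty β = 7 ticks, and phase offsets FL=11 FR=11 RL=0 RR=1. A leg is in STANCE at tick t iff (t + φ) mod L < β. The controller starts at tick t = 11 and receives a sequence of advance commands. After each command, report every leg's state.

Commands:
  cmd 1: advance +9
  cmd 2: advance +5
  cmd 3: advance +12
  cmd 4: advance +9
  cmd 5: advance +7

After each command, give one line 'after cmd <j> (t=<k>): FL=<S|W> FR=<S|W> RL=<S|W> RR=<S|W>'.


after cmd 1 (t=20): FL=W FR=W RL=W RR=W
after cmd 2 (t=25): FL=S FR=S RL=S RR=S
after cmd 3 (t=37): FL=S FR=S RL=S RR=S
after cmd 4 (t=46): FL=W FR=W RL=W RR=W
after cmd 5 (t=53): FL=S FR=S RL=S RR=S

start t=11: FL=W FR=W RL=W RR=S
cmd 1: advance +9 → t=20, phase=(7,7,8,9) → FL=W FR=W RL=W RR=W
cmd 2: advance +5 → t=25, phase=(0,0,1,2) → FL=S FR=S RL=S RR=S
cmd 3: advance +12 → t=37, phase=(0,0,1,2) → FL=S FR=S RL=S RR=S
cmd 4: advance +9 → t=46, phase=(9,9,10,11) → FL=W FR=W RL=W RR=W
cmd 5: advance +7 → t=53, phase=(4,4,5,6) → FL=S FR=S RL=S RR=S


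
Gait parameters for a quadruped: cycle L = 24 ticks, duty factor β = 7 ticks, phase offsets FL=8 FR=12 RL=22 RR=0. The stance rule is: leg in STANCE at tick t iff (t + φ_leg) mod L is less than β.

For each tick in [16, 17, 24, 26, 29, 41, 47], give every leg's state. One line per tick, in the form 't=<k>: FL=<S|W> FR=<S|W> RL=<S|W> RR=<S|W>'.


t=16: FL=S FR=S RL=W RR=W
t=17: FL=S FR=S RL=W RR=W
t=24: FL=W FR=W RL=W RR=S
t=26: FL=W FR=W RL=S RR=S
t=29: FL=W FR=W RL=S RR=S
t=41: FL=S FR=S RL=W RR=W
t=47: FL=W FR=W RL=W RR=W

t=16: phase=(0,4,14,16) vs β=7 → FL=S FR=S RL=W RR=W
t=17: phase=(1,5,15,17) vs β=7 → FL=S FR=S RL=W RR=W
t=24: phase=(8,12,22,0) vs β=7 → FL=W FR=W RL=W RR=S
t=26: phase=(10,14,0,2) vs β=7 → FL=W FR=W RL=S RR=S
t=29: phase=(13,17,3,5) vs β=7 → FL=W FR=W RL=S RR=S
t=41: phase=(1,5,15,17) vs β=7 → FL=S FR=S RL=W RR=W
t=47: phase=(7,11,21,23) vs β=7 → FL=W FR=W RL=W RR=W


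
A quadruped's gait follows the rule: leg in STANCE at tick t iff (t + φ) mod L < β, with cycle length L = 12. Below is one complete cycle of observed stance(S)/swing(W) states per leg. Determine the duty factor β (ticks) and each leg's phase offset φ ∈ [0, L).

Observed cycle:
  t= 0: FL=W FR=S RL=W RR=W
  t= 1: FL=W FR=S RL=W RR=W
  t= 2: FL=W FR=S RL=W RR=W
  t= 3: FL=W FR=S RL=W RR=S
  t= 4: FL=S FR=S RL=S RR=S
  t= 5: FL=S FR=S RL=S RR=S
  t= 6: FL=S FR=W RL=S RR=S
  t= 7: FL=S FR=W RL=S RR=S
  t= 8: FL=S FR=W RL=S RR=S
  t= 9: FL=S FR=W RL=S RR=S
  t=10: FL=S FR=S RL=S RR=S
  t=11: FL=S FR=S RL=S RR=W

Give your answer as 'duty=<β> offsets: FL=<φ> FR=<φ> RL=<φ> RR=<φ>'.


duty β = stance ticks per leg = 8
FL: stance ticks = 8; W→S at t=4 → φ=8
FR: stance ticks = 8; W→S at t=10 → φ=2
RL: stance ticks = 8; W→S at t=4 → φ=8
RR: stance ticks = 8; W→S at t=3 → φ=9

duty=8 offsets: FL=8 FR=2 RL=8 RR=9


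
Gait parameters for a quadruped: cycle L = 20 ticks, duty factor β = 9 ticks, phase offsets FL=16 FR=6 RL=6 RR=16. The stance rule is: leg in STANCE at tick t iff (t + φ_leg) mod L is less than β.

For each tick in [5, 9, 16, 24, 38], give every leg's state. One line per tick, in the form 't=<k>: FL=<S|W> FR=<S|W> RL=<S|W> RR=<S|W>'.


t=5: phase=(1,11,11,1) vs β=9 → FL=S FR=W RL=W RR=S
t=9: phase=(5,15,15,5) vs β=9 → FL=S FR=W RL=W RR=S
t=16: phase=(12,2,2,12) vs β=9 → FL=W FR=S RL=S RR=W
t=24: phase=(0,10,10,0) vs β=9 → FL=S FR=W RL=W RR=S
t=38: phase=(14,4,4,14) vs β=9 → FL=W FR=S RL=S RR=W

t=5: FL=S FR=W RL=W RR=S
t=9: FL=S FR=W RL=W RR=S
t=16: FL=W FR=S RL=S RR=W
t=24: FL=S FR=W RL=W RR=S
t=38: FL=W FR=S RL=S RR=W


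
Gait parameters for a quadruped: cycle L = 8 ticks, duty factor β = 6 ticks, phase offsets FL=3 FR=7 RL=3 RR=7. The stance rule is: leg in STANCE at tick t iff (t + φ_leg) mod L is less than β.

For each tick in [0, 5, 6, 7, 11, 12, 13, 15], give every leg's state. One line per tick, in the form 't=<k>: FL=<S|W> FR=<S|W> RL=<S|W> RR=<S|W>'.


t=0: phase=(3,7,3,7) vs β=6 → FL=S FR=W RL=S RR=W
t=5: phase=(0,4,0,4) vs β=6 → FL=S FR=S RL=S RR=S
t=6: phase=(1,5,1,5) vs β=6 → FL=S FR=S RL=S RR=S
t=7: phase=(2,6,2,6) vs β=6 → FL=S FR=W RL=S RR=W
t=11: phase=(6,2,6,2) vs β=6 → FL=W FR=S RL=W RR=S
t=12: phase=(7,3,7,3) vs β=6 → FL=W FR=S RL=W RR=S
t=13: phase=(0,4,0,4) vs β=6 → FL=S FR=S RL=S RR=S
t=15: phase=(2,6,2,6) vs β=6 → FL=S FR=W RL=S RR=W

t=0: FL=S FR=W RL=S RR=W
t=5: FL=S FR=S RL=S RR=S
t=6: FL=S FR=S RL=S RR=S
t=7: FL=S FR=W RL=S RR=W
t=11: FL=W FR=S RL=W RR=S
t=12: FL=W FR=S RL=W RR=S
t=13: FL=S FR=S RL=S RR=S
t=15: FL=S FR=W RL=S RR=W


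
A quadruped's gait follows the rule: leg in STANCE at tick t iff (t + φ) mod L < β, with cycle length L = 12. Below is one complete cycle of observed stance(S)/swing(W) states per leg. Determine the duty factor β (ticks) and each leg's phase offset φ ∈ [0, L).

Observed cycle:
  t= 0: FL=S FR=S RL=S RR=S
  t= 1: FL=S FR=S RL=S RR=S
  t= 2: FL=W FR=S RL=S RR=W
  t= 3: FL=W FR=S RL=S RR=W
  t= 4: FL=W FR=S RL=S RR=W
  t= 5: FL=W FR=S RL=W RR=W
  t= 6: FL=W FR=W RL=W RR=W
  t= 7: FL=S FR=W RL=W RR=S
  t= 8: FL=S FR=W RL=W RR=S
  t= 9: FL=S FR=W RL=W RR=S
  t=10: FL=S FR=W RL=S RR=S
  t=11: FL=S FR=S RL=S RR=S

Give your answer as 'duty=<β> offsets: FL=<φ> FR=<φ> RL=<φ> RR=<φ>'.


duty β = stance ticks per leg = 7
FL: stance ticks = 7; W→S at t=7 → φ=5
FR: stance ticks = 7; W→S at t=11 → φ=1
RL: stance ticks = 7; W→S at t=10 → φ=2
RR: stance ticks = 7; W→S at t=7 → φ=5

duty=7 offsets: FL=5 FR=1 RL=2 RR=5


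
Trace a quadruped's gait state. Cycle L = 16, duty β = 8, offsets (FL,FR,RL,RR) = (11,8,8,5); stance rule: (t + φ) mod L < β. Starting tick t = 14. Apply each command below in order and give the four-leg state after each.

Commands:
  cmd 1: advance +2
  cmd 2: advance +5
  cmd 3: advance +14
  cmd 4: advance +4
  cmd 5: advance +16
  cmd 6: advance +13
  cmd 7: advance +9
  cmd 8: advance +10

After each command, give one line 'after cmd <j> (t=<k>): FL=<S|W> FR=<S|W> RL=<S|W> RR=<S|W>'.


start t=14: FL=W FR=S RL=S RR=S
cmd 1: advance +2 → t=16, phase=(11,8,8,5) → FL=W FR=W RL=W RR=S
cmd 2: advance +5 → t=21, phase=(0,13,13,10) → FL=S FR=W RL=W RR=W
cmd 3: advance +14 → t=35, phase=(14,11,11,8) → FL=W FR=W RL=W RR=W
cmd 4: advance +4 → t=39, phase=(2,15,15,12) → FL=S FR=W RL=W RR=W
cmd 5: advance +16 → t=55, phase=(2,15,15,12) → FL=S FR=W RL=W RR=W
cmd 6: advance +13 → t=68, phase=(15,12,12,9) → FL=W FR=W RL=W RR=W
cmd 7: advance +9 → t=77, phase=(8,5,5,2) → FL=W FR=S RL=S RR=S
cmd 8: advance +10 → t=87, phase=(2,15,15,12) → FL=S FR=W RL=W RR=W

after cmd 1 (t=16): FL=W FR=W RL=W RR=S
after cmd 2 (t=21): FL=S FR=W RL=W RR=W
after cmd 3 (t=35): FL=W FR=W RL=W RR=W
after cmd 4 (t=39): FL=S FR=W RL=W RR=W
after cmd 5 (t=55): FL=S FR=W RL=W RR=W
after cmd 6 (t=68): FL=W FR=W RL=W RR=W
after cmd 7 (t=77): FL=W FR=S RL=S RR=S
after cmd 8 (t=87): FL=S FR=W RL=W RR=W


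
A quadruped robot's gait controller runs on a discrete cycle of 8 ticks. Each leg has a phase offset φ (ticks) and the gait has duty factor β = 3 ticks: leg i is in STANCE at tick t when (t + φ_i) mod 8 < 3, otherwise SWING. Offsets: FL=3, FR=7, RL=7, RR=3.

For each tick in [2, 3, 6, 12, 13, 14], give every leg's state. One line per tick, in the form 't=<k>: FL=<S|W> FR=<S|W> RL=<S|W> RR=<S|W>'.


t=2: phase=(5,1,1,5) vs β=3 → FL=W FR=S RL=S RR=W
t=3: phase=(6,2,2,6) vs β=3 → FL=W FR=S RL=S RR=W
t=6: phase=(1,5,5,1) vs β=3 → FL=S FR=W RL=W RR=S
t=12: phase=(7,3,3,7) vs β=3 → FL=W FR=W RL=W RR=W
t=13: phase=(0,4,4,0) vs β=3 → FL=S FR=W RL=W RR=S
t=14: phase=(1,5,5,1) vs β=3 → FL=S FR=W RL=W RR=S

t=2: FL=W FR=S RL=S RR=W
t=3: FL=W FR=S RL=S RR=W
t=6: FL=S FR=W RL=W RR=S
t=12: FL=W FR=W RL=W RR=W
t=13: FL=S FR=W RL=W RR=S
t=14: FL=S FR=W RL=W RR=S


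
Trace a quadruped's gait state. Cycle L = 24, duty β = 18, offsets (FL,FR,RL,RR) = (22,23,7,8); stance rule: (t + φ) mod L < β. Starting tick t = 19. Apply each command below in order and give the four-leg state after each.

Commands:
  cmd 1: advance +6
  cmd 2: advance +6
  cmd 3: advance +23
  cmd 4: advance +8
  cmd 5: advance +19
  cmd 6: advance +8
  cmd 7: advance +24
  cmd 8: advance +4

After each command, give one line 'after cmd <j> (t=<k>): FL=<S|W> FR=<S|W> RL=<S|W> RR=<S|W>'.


after cmd 1 (t=25): FL=W FR=S RL=S RR=S
after cmd 2 (t=31): FL=S FR=S RL=S RR=S
after cmd 3 (t=54): FL=S FR=S RL=S RR=S
after cmd 4 (t=62): FL=S FR=S RL=W RR=W
after cmd 5 (t=81): FL=S FR=S RL=S RR=S
after cmd 6 (t=89): FL=S FR=S RL=S RR=S
after cmd 7 (t=113): FL=S FR=S RL=S RR=S
after cmd 8 (t=117): FL=W FR=W RL=S RR=S

start t=19: FL=S FR=W RL=S RR=S
cmd 1: advance +6 → t=25, phase=(23,0,8,9) → FL=W FR=S RL=S RR=S
cmd 2: advance +6 → t=31, phase=(5,6,14,15) → FL=S FR=S RL=S RR=S
cmd 3: advance +23 → t=54, phase=(4,5,13,14) → FL=S FR=S RL=S RR=S
cmd 4: advance +8 → t=62, phase=(12,13,21,22) → FL=S FR=S RL=W RR=W
cmd 5: advance +19 → t=81, phase=(7,8,16,17) → FL=S FR=S RL=S RR=S
cmd 6: advance +8 → t=89, phase=(15,16,0,1) → FL=S FR=S RL=S RR=S
cmd 7: advance +24 → t=113, phase=(15,16,0,1) → FL=S FR=S RL=S RR=S
cmd 8: advance +4 → t=117, phase=(19,20,4,5) → FL=W FR=W RL=S RR=S


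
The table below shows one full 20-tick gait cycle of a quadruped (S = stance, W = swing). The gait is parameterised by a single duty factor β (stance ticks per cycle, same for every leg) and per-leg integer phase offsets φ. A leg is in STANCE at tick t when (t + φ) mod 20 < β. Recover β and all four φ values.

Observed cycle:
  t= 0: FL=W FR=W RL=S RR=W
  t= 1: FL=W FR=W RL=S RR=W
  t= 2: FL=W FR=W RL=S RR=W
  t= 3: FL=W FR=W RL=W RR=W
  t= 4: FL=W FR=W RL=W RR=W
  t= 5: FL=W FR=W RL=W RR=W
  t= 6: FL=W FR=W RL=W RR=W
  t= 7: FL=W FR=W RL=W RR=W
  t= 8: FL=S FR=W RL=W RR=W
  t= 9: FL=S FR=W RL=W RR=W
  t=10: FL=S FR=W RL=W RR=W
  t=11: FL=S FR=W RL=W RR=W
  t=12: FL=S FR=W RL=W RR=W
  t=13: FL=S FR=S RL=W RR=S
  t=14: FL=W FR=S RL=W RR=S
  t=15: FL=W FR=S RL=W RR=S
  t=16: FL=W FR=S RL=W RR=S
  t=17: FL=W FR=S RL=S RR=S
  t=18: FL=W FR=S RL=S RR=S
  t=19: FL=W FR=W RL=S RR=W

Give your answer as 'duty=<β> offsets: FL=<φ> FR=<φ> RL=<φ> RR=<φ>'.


duty β = stance ticks per leg = 6
FL: stance ticks = 6; W→S at t=8 → φ=12
FR: stance ticks = 6; W→S at t=13 → φ=7
RL: stance ticks = 6; W→S at t=17 → φ=3
RR: stance ticks = 6; W→S at t=13 → φ=7

duty=6 offsets: FL=12 FR=7 RL=3 RR=7


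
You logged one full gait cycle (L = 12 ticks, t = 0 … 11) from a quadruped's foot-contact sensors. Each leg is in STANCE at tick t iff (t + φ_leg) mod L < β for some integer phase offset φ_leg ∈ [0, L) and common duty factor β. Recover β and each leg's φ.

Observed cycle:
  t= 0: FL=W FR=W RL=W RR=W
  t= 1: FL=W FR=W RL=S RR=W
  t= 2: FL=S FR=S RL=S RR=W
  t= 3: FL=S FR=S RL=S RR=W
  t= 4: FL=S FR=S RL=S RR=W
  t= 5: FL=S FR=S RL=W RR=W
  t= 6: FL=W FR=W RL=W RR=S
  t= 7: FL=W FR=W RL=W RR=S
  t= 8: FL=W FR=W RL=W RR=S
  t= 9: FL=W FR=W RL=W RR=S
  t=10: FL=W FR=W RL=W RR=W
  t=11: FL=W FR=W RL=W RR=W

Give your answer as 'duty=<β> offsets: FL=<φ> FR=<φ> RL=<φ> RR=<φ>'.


duty=4 offsets: FL=10 FR=10 RL=11 RR=6

duty β = stance ticks per leg = 4
FL: stance ticks = 4; W→S at t=2 → φ=10
FR: stance ticks = 4; W→S at t=2 → φ=10
RL: stance ticks = 4; W→S at t=1 → φ=11
RR: stance ticks = 4; W→S at t=6 → φ=6
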